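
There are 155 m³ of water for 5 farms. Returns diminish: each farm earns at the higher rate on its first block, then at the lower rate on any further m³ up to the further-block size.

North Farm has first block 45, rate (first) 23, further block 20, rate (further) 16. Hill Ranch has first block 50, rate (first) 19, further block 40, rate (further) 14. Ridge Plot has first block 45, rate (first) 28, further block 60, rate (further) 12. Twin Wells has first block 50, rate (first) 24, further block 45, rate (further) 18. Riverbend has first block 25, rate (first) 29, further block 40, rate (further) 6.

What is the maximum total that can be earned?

3990

Rank every tier by rate: Riverbend/tier1 29 > Ridge Plot/tier1 28 > Twin Wells/tier1 24 > North Farm/tier1 23 > Hill Ranch/tier1 19 > Twin Wells/tier2 18 > North Farm/tier2 16 > Hill Ranch/tier2 14 > Ridge Plot/tier2 12 > Riverbend/tier2 6.
Riverbend tier1 at 29: fill all 25 ; 130 left.
Fill Ridge Plot tier1 block (45 at 28) ; 85 left.
Twin Wells/tier1 (24): +50 ; 35 left.
35 remain; put them into North Farm tier1 at 23.
Total = 29×25 + 28×45 + 24×50 + 23×35 = 3990.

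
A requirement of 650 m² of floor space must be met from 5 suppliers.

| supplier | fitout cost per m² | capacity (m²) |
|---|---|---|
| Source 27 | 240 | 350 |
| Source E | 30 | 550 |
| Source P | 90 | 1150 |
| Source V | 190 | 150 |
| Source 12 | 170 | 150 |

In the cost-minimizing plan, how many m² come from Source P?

100

Use suppliers in increasing cost order.
Source E at 30: take all 550 m² → 100 still needed.
Take 100 from Source P at 90 to finish.
Source 12, Source V, Source 27: unused.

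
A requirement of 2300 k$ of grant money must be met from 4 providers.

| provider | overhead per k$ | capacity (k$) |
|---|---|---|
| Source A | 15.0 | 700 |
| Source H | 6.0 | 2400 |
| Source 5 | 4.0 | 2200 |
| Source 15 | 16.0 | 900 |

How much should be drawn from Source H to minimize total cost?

100

Cheapest first:
Source 5 (4.0): use full 2200 → 100 k$ to go.
Source H (6.0): take the remaining 100 → done.
Source A, Source 15: unused.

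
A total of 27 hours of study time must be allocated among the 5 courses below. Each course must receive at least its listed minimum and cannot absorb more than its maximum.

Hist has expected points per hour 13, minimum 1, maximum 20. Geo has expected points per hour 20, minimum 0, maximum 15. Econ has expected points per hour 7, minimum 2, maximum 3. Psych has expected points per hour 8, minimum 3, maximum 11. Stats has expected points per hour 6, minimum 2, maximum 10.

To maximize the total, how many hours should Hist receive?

5

Meeting every minimum uses 1+0+2+3+2 = 8 hours, leaving 19.
Rank by expected points per hour: Geo 20 > Hist 13 > Psych 8 > Econ 7 > Stats 6.
Geo takes 15 more to reach its cap of 15 → 4 left.
Only 4 left; Hist takes them to reach 5.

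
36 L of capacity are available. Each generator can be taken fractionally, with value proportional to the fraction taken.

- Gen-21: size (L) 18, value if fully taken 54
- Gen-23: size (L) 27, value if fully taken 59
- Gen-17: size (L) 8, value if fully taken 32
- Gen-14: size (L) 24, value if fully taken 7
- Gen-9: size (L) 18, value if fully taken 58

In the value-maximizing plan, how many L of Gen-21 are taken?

Sort by value density: Gen-17 32/8≈4, Gen-9 58/18≈3.22, Gen-21 54/18≈3, Gen-23 59/27≈2.19, Gen-14 7/24≈0.292.
All 8 L of Gen-17 fit (value 32) — 28 remain.
Take all of Gen-9 (18 L, value 58) — 10 L left.
10 L left: a 10/18 share of Gen-21 gives 54×10/18 = 30.

10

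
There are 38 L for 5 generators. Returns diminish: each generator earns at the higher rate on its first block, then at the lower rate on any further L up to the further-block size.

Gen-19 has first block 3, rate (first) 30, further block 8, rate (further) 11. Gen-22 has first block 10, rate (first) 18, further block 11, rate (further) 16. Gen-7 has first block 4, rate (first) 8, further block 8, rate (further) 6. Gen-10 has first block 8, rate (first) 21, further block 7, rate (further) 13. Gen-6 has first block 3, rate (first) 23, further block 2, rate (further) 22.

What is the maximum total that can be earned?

Order all 10 blocks by rate: Gen-19/first 30 > Gen-6/first 23 > Gen-6/second 22 > Gen-10/first 21 > Gen-22/first 18 > Gen-22/second 16 > Gen-10/second 13 > Gen-19/second 11 > Gen-7/first 8 > Gen-7/second 6.
Fill Gen-19 first block (3 at 30) — 35 left.
Gen-6/first (23): +3 — 32 left.
Gen-6/second (22): +2 — 30 left.
Fill Gen-10 first block (8 at 21) — 22 left.
Fill Gen-22 first block (10 at 18) — 12 left.
Fill Gen-22 second block (11 at 16) — 1 left.
Gen-10 second at 13: only 1 left, fill 1.
Total = 30×3 + 23×3 + 22×2 + 21×8 + 18×10 + 16×11 + 13×1 = 740.

740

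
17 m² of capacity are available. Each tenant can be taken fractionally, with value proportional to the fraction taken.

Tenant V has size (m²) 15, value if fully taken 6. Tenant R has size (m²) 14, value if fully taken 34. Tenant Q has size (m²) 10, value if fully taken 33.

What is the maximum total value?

50

Sort by value density: Tenant Q 33/10≈3.3, Tenant R 34/14≈2.43, Tenant V 6/15≈0.4.
All 10 m² of Tenant Q fit (value 33) → 7 remain.
Only 7 m² remain; take 7/14 of Tenant R for value 34×7/14 = 17.
Total value = 50.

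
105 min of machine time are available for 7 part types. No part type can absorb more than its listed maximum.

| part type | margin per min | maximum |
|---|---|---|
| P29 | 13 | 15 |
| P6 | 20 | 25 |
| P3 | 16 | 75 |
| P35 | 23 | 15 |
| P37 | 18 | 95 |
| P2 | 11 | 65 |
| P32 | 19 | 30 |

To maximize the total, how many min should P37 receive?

Highest margin per min first: P35 23 > P6 20 > P32 19 > P37 18 > P3 16 > P29 13 > P2 11.
P35: +15 to 15 (cap) — 90 left.
P6 takes 25 to reach its cap of 25 — 65 left.
Give P32 30 to hit its cap of 30 — 35 left.
P37 has room for 95 but only 35 remain, so it gets 35.

35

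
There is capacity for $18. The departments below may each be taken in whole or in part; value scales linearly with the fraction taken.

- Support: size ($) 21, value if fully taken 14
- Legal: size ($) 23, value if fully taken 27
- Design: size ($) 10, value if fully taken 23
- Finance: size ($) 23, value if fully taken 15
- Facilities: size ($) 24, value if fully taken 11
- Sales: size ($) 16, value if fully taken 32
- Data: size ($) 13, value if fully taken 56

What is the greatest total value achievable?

67.5

Best value per unit of size first: Data 56/13≈4.31, Design 23/10≈2.3, Sales 32/16≈2, Legal 27/23≈1.17, Support 14/21≈0.667, Finance 15/23≈0.652, Facilities 11/24≈0.458.
Data: take in full, 13 $ for value 56 → 5 left.
Only 5 $ remain; take 5/10 of Design for value 23×5/10 = 11.5.
Total value = 67.5.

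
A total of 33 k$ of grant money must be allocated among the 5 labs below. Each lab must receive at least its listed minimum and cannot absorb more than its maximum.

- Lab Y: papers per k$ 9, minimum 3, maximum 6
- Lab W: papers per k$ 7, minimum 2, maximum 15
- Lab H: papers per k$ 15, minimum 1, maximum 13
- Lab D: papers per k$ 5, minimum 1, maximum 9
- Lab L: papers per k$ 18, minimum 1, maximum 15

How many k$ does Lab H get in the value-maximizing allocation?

Meeting every minimum uses 3+2+1+1+1 = 8 k$, leaving 25.
Order the labs by papers per k$: Lab L 18 > Lab H 15 > Lab Y 9 > Lab W 7 > Lab D 5.
Give Lab L 14 more to hit its cap of 15 ; 11 left.
Lab H: +11 (room for 12) → 12. Pool exhausted.

12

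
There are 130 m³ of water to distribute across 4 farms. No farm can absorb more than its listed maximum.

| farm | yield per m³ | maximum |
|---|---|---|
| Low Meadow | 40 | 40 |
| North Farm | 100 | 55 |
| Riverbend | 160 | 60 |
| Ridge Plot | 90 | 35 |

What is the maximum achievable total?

Order the farms by yield per m³: Riverbend 160 > North Farm 100 > Ridge Plot 90 > Low Meadow 40.
Give Riverbend 60 to hit its cap of 60 → 70 left.
Give North Farm 55 to hit its cap of 55 → 15 left.
Only 15 left; Ridge Plot takes them to reach 15.
Total = 100×55 + 160×60 + 90×15 = 16450.

16450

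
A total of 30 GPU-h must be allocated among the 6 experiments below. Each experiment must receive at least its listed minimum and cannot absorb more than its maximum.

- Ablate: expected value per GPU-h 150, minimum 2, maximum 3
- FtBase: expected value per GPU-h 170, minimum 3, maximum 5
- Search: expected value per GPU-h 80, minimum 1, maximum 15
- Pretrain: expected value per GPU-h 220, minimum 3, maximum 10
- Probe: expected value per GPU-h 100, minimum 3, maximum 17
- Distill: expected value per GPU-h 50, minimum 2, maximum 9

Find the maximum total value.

Meeting every minimum uses 2+3+1+3+3+2 = 14 GPU-h, leaving 16.
Highest expected value per GPU-h first: Pretrain 220 > FtBase 170 > Ablate 150 > Probe 100 > Search 80 > Distill 50.
Give Pretrain 7 more to hit its cap of 10 ; 9 left.
FtBase: +2 to 5 (cap) ; 7 left.
Ablate: +1 to 3 (cap) ; 6 left.
Probe has room for 14 more but only 6 remain, so it gets 9.
Total = 150×3 + 170×5 + 80×1 + 220×10 + 100×9 + 50×2 = 4580.

4580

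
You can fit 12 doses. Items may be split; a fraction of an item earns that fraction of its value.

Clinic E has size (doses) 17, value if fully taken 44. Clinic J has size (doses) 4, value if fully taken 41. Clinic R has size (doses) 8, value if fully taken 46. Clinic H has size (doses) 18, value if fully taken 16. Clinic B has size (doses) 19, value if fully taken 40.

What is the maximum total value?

87

Best value per unit of size first: Clinic J 41/4≈10.2, Clinic R 46/8≈5.75, Clinic E 44/17≈2.59, Clinic B 40/19≈2.11, Clinic H 16/18≈0.889.
Take all of Clinic J (4 doses, value 41) → 8 doses left.
Clinic R: take in full, 8 doses for value 46 → 0 left.
Total value = 87.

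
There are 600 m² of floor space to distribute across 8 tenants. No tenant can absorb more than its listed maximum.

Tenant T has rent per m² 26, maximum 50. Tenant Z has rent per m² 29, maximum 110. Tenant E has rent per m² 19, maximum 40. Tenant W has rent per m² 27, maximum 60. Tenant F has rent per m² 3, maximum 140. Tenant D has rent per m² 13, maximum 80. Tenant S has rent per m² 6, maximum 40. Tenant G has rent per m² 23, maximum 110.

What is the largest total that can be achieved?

Rank by rent per m²: Tenant Z 29 > Tenant W 27 > Tenant T 26 > Tenant G 23 > Tenant E 19 > Tenant D 13 > Tenant S 6 > Tenant F 3.
Tenant Z takes 110 to reach its cap of 110 ; 490 left.
Tenant W: +60 to 60 (cap) ; 430 left.
Tenant T takes 50 to reach its cap of 50 ; 380 left.
Tenant G takes 110 to reach its cap of 110 ; 270 left.
Tenant E takes 40 to reach its cap of 40 ; 230 left.
Give Tenant D 80 to hit its cap of 80 ; 150 left.
Tenant S: +40 to 40 (cap) ; 110 left.
Tenant F: +110 (room for 140) → 110. Pool exhausted.
Total = 26×50 + 29×110 + 19×40 + 27×60 + 3×110 + 13×80 + 6×40 + 23×110 = 11010.

11010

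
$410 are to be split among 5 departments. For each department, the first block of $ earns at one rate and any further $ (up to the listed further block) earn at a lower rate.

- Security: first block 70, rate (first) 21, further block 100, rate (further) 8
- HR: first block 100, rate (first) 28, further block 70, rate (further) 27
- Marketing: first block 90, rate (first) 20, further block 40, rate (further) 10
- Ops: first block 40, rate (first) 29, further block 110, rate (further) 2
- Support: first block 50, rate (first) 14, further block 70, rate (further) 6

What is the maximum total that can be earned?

Treat each block as its own option and order by rate: Ops/tier1 29 > HR/tier1 28 > HR/tier2 27 > Security/tier1 21 > Marketing/tier1 20 > Support/tier1 14 > Marketing/tier2 10 > Security/tier2 8 > Support/tier2 6 > Ops/tier2 2.
Ops tier1 at 29: fill all 40 → 370 left.
Fill HR tier1 block (100 at 28) → 270 left.
HR tier2 at 27: fill all 70 → 200 left.
Fill Security tier1 block (70 at 21) → 130 left.
Marketing/tier1 (20): +90 → 40 left.
40 remain; put them into Support tier1 at 14.
Total = 29×40 + 28×100 + 27×70 + 21×70 + 20×90 + 14×40 = 9680.

9680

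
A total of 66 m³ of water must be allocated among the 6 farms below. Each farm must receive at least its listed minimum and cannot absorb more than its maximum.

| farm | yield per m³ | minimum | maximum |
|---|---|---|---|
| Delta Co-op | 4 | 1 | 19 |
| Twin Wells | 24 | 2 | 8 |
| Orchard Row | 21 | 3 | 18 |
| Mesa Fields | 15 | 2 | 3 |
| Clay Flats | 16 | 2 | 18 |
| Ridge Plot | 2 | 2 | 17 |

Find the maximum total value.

Meeting every minimum uses 1+2+3+2+2+2 = 12 m³, leaving 54.
Highest yield per m³ first: Twin Wells 24 > Orchard Row 21 > Clay Flats 16 > Mesa Fields 15 > Delta Co-op 4 > Ridge Plot 2.
Twin Wells takes 6 more to reach its cap of 8 ; 48 left.
Give Orchard Row 15 more to hit its cap of 18 ; 33 left.
Clay Flats: +16 to 18 (cap) ; 17 left.
Give Mesa Fields 1 more to hit its cap of 3 ; 16 left.
Only 16 left; Delta Co-op takes them to reach 17.
Total = 4×17 + 24×8 + 21×18 + 15×3 + 16×18 + 2×2 = 975.

975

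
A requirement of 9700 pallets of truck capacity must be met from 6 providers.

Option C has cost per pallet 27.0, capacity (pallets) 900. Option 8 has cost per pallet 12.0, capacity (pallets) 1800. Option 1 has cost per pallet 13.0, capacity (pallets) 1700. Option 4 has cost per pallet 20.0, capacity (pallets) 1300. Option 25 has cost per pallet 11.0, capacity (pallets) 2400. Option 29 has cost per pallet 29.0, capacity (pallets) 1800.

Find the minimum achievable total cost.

Cheapest first:
Option 25 at 11.0: take all 2400 pallets ; 7300 still needed.
Take 1800 from Option 8 at 12.0 ; need 5500 more.
Option 1 (13.0): use full 1700 ; 3800 pallets to go.
Option 4 (20.0): use full 1300 ; 2500 pallets to go.
Take 900 from Option C at 27.0 ; need 1600 more.
Option 29 at 29.0: take 1600 of its 1800 ; requirement met.
Cost = 2400×11.0 + 1800×12.0 + 1700×13.0 + 1300×20.0 + 900×27.0 + 1600×29.0 = 166800.

166800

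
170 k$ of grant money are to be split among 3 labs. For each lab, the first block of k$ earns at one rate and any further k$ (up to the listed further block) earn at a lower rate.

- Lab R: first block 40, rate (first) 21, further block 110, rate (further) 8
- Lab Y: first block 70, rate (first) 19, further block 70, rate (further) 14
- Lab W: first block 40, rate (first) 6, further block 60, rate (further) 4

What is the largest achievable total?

3010

Order all 6 blocks by rate: Lab R/T1 21 > Lab Y/T1 19 > Lab Y/T2 14 > Lab R/T2 8 > Lab W/T1 6 > Lab W/T2 4.
Lab R/T1 (21): +40 — 130 left.
Lab Y T1 at 19: fill all 70 — 60 left.
Lab Y/T2: +60 of 70 at 14; pool empty.
Total = 21×40 + 19×70 + 14×60 = 3010.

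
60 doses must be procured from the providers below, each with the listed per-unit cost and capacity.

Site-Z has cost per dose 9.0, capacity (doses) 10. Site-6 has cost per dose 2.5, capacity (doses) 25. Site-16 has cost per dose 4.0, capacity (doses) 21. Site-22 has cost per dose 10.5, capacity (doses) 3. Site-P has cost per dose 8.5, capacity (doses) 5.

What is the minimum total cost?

270

Fill from the cheapest provider first.
Site-6 (2.5): use full 25 — 35 doses to go.
Take 21 from Site-16 at 4.0 — need 14 more.
Take 5 from Site-P at 8.5 — need 9 more.
Site-Z (9.0): take the remaining 9 — done.
Site-22: unused.
Cost = 25×2.5 + 21×4.0 + 5×8.5 + 9×9.0 = 270.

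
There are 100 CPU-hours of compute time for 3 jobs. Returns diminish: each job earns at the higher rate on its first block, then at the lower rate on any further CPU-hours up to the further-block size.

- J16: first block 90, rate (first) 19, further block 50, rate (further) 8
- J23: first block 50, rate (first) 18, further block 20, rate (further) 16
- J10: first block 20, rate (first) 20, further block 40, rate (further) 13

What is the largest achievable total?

Rank every tier by rate: J10/T1 20 > J16/T1 19 > J23/T1 18 > J23/T2 16 > J10/T2 13 > J16/T2 8.
J10 T1 at 20: fill all 20 — 80 left.
J16 T1 at 19: only 80 left, fill 80.
Total = 20×20 + 19×80 = 1920.

1920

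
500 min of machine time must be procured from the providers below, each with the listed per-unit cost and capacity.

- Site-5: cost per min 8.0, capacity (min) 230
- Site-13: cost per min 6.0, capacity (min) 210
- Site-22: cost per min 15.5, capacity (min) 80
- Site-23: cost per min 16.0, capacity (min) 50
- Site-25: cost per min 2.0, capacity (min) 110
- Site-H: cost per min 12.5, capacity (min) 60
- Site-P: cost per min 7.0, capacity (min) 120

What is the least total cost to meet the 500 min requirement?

2800

Cheapest first:
Take 110 from Site-25 at 2.0 — need 390 more.
Site-13 at 6.0: take all 210 min — 180 still needed.
Site-P at 7.0: take all 120 min — 60 still needed.
Site-5 at 8.0: take 60 of its 230 — requirement met.
Site-H, Site-22, Site-23: unused.
Cost = 110×2.0 + 210×6.0 + 120×7.0 + 60×8.0 = 2800.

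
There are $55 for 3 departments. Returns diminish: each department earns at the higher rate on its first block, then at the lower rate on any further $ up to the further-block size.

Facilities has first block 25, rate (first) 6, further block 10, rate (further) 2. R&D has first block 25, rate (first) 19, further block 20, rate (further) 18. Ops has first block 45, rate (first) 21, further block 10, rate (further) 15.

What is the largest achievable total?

Rank every tier by rate: Ops/tier1 21 > R&D/tier1 19 > R&D/tier2 18 > Ops/tier2 15 > Facilities/tier1 6 > Facilities/tier2 2.
Ops tier1 at 21: fill all 45 — 10 left.
R&D/tier1: +10 of 25 at 19; pool empty.
Total = 21×45 + 19×10 = 1135.

1135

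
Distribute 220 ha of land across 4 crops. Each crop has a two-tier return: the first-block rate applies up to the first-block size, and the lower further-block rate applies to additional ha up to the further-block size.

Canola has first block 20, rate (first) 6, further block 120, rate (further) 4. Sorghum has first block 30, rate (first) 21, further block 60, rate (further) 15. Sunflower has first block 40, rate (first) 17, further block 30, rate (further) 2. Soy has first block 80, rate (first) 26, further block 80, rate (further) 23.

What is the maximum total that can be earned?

5060

Order all 8 blocks by rate: Soy/first 26 > Soy/second 23 > Sorghum/first 21 > Sunflower/first 17 > Sorghum/second 15 > Canola/first 6 > Canola/second 4 > Sunflower/second 2.
Soy first at 26: fill all 80 → 140 left.
Soy second at 23: fill all 80 → 60 left.
Sorghum first at 21: fill all 30 → 30 left.
Sunflower first at 17: only 30 left, fill 30.
Total = 26×80 + 23×80 + 21×30 + 17×30 = 5060.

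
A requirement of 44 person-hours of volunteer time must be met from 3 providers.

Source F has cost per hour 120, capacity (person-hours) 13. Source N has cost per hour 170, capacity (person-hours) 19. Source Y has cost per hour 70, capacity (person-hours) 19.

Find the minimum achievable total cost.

Use providers in increasing cost order.
Take 19 from Source Y at 70 → need 25 more.
Source F (120): use full 13 → 12 person-hours to go.
Source N at 170: take 12 of its 19 → requirement met.
Cost = 19×70 + 13×120 + 12×170 = 4930.

4930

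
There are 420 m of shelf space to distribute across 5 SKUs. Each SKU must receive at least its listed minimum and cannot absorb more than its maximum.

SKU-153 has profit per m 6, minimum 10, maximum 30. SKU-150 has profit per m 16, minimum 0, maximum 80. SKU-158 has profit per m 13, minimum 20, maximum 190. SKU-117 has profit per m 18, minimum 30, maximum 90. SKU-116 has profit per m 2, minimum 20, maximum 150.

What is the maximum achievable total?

Meeting every minimum uses 10+0+20+30+20 = 80 m, leaving 340.
Rank by profit per m: SKU-117 18 > SKU-150 16 > SKU-158 13 > SKU-153 6 > SKU-116 2.
SKU-117 takes 60 more to reach its cap of 90 → 280 left.
Give SKU-150 80 more to hit its cap of 80 → 200 left.
SKU-158 takes 170 more to reach its cap of 190 → 30 left.
SKU-153: +20 to 30 (cap) → 10 left.
Only 10 left; SKU-116 takes them to reach 30.
Total = 6×30 + 16×80 + 13×190 + 18×90 + 2×30 = 5610.

5610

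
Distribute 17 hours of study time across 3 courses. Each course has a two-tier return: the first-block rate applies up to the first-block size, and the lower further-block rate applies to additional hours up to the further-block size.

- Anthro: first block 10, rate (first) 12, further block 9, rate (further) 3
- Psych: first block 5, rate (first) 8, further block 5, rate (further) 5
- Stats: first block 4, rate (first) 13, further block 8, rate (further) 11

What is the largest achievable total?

205

Rank every tier by rate: Stats/T1 13 > Anthro/T1 12 > Stats/T2 11 > Psych/T1 8 > Psych/T2 5 > Anthro/T2 3.
Stats T1 at 13: fill all 4 ; 13 left.
Fill Anthro T1 block (10 at 12) ; 3 left.
3 remain; put them into Stats T2 at 11.
Total = 13×4 + 12×10 + 11×3 = 205.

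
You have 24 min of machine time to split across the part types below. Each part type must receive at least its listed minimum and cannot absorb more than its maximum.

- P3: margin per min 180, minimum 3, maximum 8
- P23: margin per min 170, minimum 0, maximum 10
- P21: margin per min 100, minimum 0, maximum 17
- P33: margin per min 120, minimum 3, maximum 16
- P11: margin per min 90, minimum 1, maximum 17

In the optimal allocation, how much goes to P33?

Meeting every minimum uses 3+0+0+3+1 = 7 min, leaving 17.
Order the part types by margin per min: P3 180 > P23 170 > P33 120 > P21 100 > P11 90.
P3: +5 to 8 (cap) → 12 left.
Give P23 10 more to hit its cap of 10 → 2 left.
P33: +2 (room for 13) → 5. Pool exhausted.

5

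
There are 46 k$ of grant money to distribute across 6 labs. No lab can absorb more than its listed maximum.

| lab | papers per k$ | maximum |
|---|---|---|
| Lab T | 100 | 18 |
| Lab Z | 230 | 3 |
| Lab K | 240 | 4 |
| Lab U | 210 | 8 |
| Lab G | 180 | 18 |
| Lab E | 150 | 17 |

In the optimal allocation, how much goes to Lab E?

Highest papers per k$ first: Lab K 240 > Lab Z 230 > Lab U 210 > Lab G 180 > Lab E 150 > Lab T 100.
Lab K takes 4 to reach its cap of 4 → 42 left.
Lab Z: +3 to 3 (cap) → 39 left.
Lab U: +8 to 8 (cap) → 31 left.
Give Lab G 18 to hit its cap of 18 → 13 left.
Lab E has room for 17 but only 13 remain, so it gets 13.

13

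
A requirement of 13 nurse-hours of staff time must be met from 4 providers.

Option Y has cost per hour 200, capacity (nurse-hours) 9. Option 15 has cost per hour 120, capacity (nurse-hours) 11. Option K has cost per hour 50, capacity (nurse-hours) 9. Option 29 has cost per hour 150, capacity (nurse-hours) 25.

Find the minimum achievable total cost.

930

Cheapest first:
Take 9 from Option K at 50 → need 4 more.
Option 15 (120): take the remaining 4 → done.
Option 29, Option Y: unused.
Cost = 9×50 + 4×120 = 930.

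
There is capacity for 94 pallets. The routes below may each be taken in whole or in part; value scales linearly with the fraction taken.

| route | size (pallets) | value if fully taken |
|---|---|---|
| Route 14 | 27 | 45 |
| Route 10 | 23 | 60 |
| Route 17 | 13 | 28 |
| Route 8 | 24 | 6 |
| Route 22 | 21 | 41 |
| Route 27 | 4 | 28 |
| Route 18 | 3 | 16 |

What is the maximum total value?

218.75

Rank by value-to-size ratio: Route 27 28/4≈7, Route 18 16/3≈5.33, Route 10 60/23≈2.61, Route 17 28/13≈2.15, Route 22 41/21≈1.95, Route 14 45/27≈1.67, Route 8 6/24≈0.25.
All 4 pallets of Route 27 fit (value 28) — 90 remain.
Route 18: take in full, 3 pallets for value 16 — 87 left.
Route 10: take in full, 23 pallets for value 60 — 64 left.
All 13 pallets of Route 17 fit (value 28) — 51 remain.
Route 22: take in full, 21 pallets for value 41 — 30 left.
Route 14: take in full, 27 pallets for value 45 — 3 left.
Only 3 pallets remain; take 3/24 of Route 8 for value 6×3/24 = 0.75.
Total value = 218.75.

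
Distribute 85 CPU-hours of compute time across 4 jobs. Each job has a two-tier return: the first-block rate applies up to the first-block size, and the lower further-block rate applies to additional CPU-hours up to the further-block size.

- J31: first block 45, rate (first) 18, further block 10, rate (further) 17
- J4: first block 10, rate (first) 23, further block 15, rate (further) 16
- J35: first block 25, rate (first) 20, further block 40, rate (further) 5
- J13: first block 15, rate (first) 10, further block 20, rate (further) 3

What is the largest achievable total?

1625

Rank every tier by rate: J4/tier1 23 > J35/tier1 20 > J31/tier1 18 > J31/tier2 17 > J4/tier2 16 > J13/tier1 10 > J35/tier2 5 > J13/tier2 3.
J4 tier1 at 23: fill all 10 — 75 left.
Fill J35 tier1 block (25 at 20) — 50 left.
Fill J31 tier1 block (45 at 18) — 5 left.
J31/tier2: +5 of 10 at 17; pool empty.
Total = 23×10 + 20×25 + 18×45 + 17×5 = 1625.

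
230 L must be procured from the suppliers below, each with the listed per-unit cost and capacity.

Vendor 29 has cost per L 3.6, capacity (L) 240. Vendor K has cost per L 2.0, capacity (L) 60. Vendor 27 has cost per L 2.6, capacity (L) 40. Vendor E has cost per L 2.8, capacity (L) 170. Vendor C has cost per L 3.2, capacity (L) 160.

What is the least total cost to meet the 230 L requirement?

Fill from the cheapest supplier first.
Vendor K at 2.0: take all 60 L → 170 still needed.
Vendor 27 at 2.6: take all 40 L → 130 still needed.
Vendor E (2.8): take the remaining 130 → done.
Vendor C, Vendor 29: unused.
Cost = 60×2.0 + 40×2.6 + 130×2.8 = 588.

588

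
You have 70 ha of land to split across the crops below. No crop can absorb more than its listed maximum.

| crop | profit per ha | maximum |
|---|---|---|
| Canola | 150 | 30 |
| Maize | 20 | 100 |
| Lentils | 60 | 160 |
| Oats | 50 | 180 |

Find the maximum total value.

6900

Highest profit per ha first: Canola 150 > Lentils 60 > Oats 50 > Maize 20.
Give Canola 30 to hit its cap of 30 → 40 left.
Lentils: +40 (room for 160) → 40. Pool exhausted.
Total = 150×30 + 60×40 = 6900.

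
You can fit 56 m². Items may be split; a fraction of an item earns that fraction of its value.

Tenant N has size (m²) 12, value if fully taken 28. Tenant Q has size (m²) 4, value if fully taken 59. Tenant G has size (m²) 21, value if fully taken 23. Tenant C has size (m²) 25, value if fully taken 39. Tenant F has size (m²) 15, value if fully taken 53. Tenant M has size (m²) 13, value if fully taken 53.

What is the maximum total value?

Sort by value density: Tenant Q 59/4≈14.8, Tenant M 53/13≈4.08, Tenant F 53/15≈3.53, Tenant N 28/12≈2.33, Tenant C 39/25≈1.56, Tenant G 23/21≈1.1.
All 4 m² of Tenant Q fit (value 59) ; 52 remain.
All 13 m² of Tenant M fit (value 53) ; 39 remain.
All 15 m² of Tenant F fit (value 53) ; 24 remain.
All 12 m² of Tenant N fit (value 28) ; 12 remain.
12 m² left: a 12/25 share of Tenant C gives 39×12/25 = 18.72.
Total value = 211.72.

211.72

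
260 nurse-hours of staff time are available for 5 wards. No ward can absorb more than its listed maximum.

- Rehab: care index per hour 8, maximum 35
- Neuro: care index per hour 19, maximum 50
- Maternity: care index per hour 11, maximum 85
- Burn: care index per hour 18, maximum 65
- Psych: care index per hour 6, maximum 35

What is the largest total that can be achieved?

3485

Rank by care index per hour: Neuro 19 > Burn 18 > Maternity 11 > Rehab 8 > Psych 6.
Neuro takes 50 to reach its cap of 50 ; 210 left.
Give Burn 65 to hit its cap of 65 ; 145 left.
Give Maternity 85 to hit its cap of 85 ; 60 left.
Give Rehab 35 to hit its cap of 35 ; 25 left.
Only 25 left; Psych takes them to reach 25.
Total = 8×35 + 19×50 + 11×85 + 18×65 + 6×25 = 3485.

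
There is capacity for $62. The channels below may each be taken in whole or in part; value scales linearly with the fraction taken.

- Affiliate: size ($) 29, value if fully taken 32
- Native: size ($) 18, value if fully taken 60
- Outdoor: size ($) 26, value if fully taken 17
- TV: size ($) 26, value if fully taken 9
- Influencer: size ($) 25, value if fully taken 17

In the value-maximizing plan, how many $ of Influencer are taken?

Rank by value-to-size ratio: Native 60/18≈3.33, Affiliate 32/29≈1.1, Influencer 17/25≈0.68, Outdoor 17/26≈0.654, TV 9/26≈0.346.
Native: take in full, 18 $ for value 60 → 44 left.
All 29 $ of Affiliate fit (value 32) → 15 remain.
Only 15 $ remain; take 15/25 of Influencer for value 17×15/25 = 10.2.

15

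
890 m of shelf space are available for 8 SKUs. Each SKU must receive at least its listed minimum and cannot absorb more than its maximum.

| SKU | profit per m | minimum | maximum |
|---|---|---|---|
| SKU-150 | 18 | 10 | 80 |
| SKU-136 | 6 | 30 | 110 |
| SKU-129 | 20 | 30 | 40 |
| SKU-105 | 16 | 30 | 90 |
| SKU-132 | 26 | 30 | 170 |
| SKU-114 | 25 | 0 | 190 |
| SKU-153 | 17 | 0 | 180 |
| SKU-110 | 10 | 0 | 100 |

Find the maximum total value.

Meeting every minimum uses 10+30+30+30+30+0+0+0 = 130 m, leaving 760.
Highest profit per m first: SKU-132 26 > SKU-114 25 > SKU-129 20 > SKU-150 18 > SKU-153 17 > SKU-105 16 > SKU-110 10 > SKU-136 6.
Give SKU-132 140 more to hit its cap of 170 — 620 left.
Give SKU-114 190 more to hit its cap of 190 — 430 left.
SKU-129 takes 10 more to reach its cap of 40 — 420 left.
Give SKU-150 70 more to hit its cap of 80 — 350 left.
SKU-153 takes 180 more to reach its cap of 180 — 170 left.
Give SKU-105 60 more to hit its cap of 90 — 110 left.
SKU-110: +100 to 100 (cap) — 10 left.
Only 10 left; SKU-136 takes them to reach 40.
Total = 18×80 + 6×40 + 20×40 + 16×90 + 26×170 + 25×190 + 17×180 + 10×100 = 17150.

17150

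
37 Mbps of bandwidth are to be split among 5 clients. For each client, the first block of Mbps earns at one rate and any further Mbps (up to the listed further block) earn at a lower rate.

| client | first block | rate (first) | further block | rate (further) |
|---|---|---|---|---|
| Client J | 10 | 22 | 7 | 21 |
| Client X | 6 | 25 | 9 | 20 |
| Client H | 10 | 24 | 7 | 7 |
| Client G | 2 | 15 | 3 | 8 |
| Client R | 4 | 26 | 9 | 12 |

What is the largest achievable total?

Rank every tier by rate: Client R/first 26 > Client X/first 25 > Client H/first 24 > Client J/first 22 > Client J/second 21 > Client X/second 20 > Client G/first 15 > Client R/second 12 > Client G/second 8 > Client H/second 7.
Fill Client R first block (4 at 26) ; 33 left.
Client X first at 25: fill all 6 ; 27 left.
Client H/first (24): +10 ; 17 left.
Client J/first (22): +10 ; 7 left.
Client J/second (21): +7 ; 0 left.
Total = 26×4 + 25×6 + 24×10 + 22×10 + 21×7 = 861.

861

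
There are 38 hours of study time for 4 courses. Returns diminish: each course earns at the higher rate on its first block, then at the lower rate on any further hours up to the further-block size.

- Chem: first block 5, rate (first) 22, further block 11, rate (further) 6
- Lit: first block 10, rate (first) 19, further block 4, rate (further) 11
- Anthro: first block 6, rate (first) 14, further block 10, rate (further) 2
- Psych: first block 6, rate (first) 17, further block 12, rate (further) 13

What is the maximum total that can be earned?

Order all 8 blocks by rate: Chem/T1 22 > Lit/T1 19 > Psych/T1 17 > Anthro/T1 14 > Psych/T2 13 > Lit/T2 11 > Chem/T2 6 > Anthro/T2 2.
Chem/T1 (22): +5 → 33 left.
Lit T1 at 19: fill all 10 → 23 left.
Fill Psych T1 block (6 at 17) → 17 left.
Fill Anthro T1 block (6 at 14) → 11 left.
Psych T2 at 13: only 11 left, fill 11.
Total = 22×5 + 19×10 + 17×6 + 14×6 + 13×11 = 629.

629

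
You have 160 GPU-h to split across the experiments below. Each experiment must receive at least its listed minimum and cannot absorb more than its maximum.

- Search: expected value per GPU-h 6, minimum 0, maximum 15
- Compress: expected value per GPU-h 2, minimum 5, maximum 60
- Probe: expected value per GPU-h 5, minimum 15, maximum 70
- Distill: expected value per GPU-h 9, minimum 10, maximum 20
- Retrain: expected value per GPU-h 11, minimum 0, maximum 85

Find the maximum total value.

Meeting every minimum uses 0+5+15+10+0 = 30 GPU-h, leaving 130.
Highest expected value per GPU-h first: Retrain 11 > Distill 9 > Search 6 > Probe 5 > Compress 2.
Retrain takes 85 more to reach its cap of 85 ; 45 left.
Distill: +10 to 20 (cap) ; 35 left.
Search takes 15 more to reach its cap of 15 ; 20 left.
Probe: +20 (room for 55) → 35. Pool exhausted.
Total = 6×15 + 2×5 + 5×35 + 9×20 + 11×85 = 1390.

1390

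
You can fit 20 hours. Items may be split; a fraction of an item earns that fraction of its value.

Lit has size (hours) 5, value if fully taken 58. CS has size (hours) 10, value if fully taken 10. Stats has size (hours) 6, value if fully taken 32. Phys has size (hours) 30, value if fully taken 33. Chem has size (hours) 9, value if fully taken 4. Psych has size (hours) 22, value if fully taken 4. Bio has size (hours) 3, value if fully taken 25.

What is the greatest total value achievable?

121.6

Rank by value-to-size ratio: Lit 58/5≈11.6, Bio 25/3≈8.33, Stats 32/6≈5.33, Phys 33/30≈1.1, CS 10/10≈1, Chem 4/9≈0.444, Psych 4/22≈0.182.
Take all of Lit (5 hours, value 58) — 15 hours left.
All 3 hours of Bio fit (value 25) — 12 remain.
Stats: take in full, 6 hours for value 32 — 6 left.
Only 6 hours remain; take 6/30 of Phys for value 33×6/30 = 6.6.
Total value = 121.6.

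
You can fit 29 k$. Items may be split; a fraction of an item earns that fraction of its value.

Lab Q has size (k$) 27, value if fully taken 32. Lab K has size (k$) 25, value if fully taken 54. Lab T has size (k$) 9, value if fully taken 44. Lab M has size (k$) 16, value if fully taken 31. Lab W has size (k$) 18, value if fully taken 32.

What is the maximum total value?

Sort by value density: Lab T 44/9≈4.89, Lab K 54/25≈2.16, Lab M 31/16≈1.94, Lab W 32/18≈1.78, Lab Q 32/27≈1.19.
Take all of Lab T (9 k$, value 44) ; 20 k$ left.
20 k$ left: a 20/25 share of Lab K gives 54×20/25 = 43.2.
Total value = 87.2.

87.2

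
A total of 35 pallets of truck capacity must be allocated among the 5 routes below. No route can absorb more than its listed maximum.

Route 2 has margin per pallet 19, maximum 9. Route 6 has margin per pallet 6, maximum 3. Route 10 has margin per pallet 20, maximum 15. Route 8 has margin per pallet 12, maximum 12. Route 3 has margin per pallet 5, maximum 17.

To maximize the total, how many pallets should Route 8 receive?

11

Order the routes by margin per pallet: Route 10 20 > Route 2 19 > Route 8 12 > Route 6 6 > Route 3 5.
Route 10: +15 to 15 (cap) → 20 left.
Route 2 takes 9 to reach its cap of 9 → 11 left.
Only 11 left; Route 8 takes them to reach 11.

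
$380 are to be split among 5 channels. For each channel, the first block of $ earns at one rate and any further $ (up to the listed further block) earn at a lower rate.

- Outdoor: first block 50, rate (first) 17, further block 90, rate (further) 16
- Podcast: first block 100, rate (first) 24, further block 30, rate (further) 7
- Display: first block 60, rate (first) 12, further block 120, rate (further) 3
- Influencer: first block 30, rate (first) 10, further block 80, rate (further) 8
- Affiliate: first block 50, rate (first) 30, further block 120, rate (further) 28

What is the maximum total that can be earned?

Order all 10 blocks by rate: Affiliate/T1 30 > Affiliate/T2 28 > Podcast/T1 24 > Outdoor/T1 17 > Outdoor/T2 16 > Display/T1 12 > Influencer/T1 10 > Influencer/T2 8 > Podcast/T2 7 > Display/T2 3.
Affiliate/T1 (30): +50 → 330 left.
Fill Affiliate T2 block (120 at 28) → 210 left.
Fill Podcast T1 block (100 at 24) → 110 left.
Fill Outdoor T1 block (50 at 17) → 60 left.
60 remain; put them into Outdoor T2 at 16.
Total = 30×50 + 28×120 + 24×100 + 17×50 + 16×60 = 9070.

9070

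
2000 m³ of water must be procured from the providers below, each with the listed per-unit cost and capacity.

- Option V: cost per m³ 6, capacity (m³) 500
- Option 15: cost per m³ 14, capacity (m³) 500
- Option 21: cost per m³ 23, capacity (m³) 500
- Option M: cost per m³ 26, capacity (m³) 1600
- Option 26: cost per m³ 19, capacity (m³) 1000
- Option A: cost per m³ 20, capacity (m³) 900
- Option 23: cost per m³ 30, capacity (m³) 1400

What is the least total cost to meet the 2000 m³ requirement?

29000

Use providers in increasing cost order.
Take 500 from Option V at 6 — need 1500 more.
Option 15 at 14: take all 500 m³ — 1000 still needed.
Option 26 (19): use full 1000 — 0 m³ to go.
Option A, Option 21, Option M, Option 23: unused.
Cost = 500×6 + 500×14 + 1000×19 = 29000.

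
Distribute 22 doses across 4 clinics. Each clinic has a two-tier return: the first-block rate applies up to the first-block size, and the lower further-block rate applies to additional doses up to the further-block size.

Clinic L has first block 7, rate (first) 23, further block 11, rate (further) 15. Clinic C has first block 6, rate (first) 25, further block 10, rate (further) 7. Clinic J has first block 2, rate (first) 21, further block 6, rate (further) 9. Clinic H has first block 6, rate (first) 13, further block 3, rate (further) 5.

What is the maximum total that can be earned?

Rank every tier by rate: Clinic C/T1 25 > Clinic L/T1 23 > Clinic J/T1 21 > Clinic L/T2 15 > Clinic H/T1 13 > Clinic J/T2 9 > Clinic C/T2 7 > Clinic H/T2 5.
Clinic C/T1 (25): +6 — 16 left.
Clinic L/T1 (23): +7 — 9 left.
Clinic J T1 at 21: fill all 2 — 7 left.
Clinic L T2 at 15: only 7 left, fill 7.
Total = 25×6 + 23×7 + 21×2 + 15×7 = 458.

458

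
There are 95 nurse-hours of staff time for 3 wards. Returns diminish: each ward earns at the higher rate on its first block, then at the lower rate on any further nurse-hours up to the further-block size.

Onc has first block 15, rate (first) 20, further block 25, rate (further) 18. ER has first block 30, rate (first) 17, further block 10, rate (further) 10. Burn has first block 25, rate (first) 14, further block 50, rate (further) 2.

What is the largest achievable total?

Order all 6 blocks by rate: Onc/first 20 > Onc/second 18 > ER/first 17 > Burn/first 14 > ER/second 10 > Burn/second 2.
Onc/first (20): +15 ; 80 left.
Onc/second (18): +25 ; 55 left.
ER/first (17): +30 ; 25 left.
Burn/first (14): +25 ; 0 left.
Total = 20×15 + 18×25 + 17×30 + 14×25 = 1610.

1610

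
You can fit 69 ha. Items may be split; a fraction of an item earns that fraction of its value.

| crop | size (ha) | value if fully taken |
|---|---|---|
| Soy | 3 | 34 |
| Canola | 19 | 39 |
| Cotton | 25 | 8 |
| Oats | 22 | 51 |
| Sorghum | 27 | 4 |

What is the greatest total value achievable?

Rank by value-to-size ratio: Soy 34/3≈11.3, Oats 51/22≈2.32, Canola 39/19≈2.05, Cotton 8/25≈0.32, Sorghum 4/27≈0.148.
Take all of Soy (3 ha, value 34) → 66 ha left.
All 22 ha of Oats fit (value 51) → 44 remain.
All 19 ha of Canola fit (value 39) → 25 remain.
Cotton: take in full, 25 ha for value 8 → 0 left.
Total value = 132.

132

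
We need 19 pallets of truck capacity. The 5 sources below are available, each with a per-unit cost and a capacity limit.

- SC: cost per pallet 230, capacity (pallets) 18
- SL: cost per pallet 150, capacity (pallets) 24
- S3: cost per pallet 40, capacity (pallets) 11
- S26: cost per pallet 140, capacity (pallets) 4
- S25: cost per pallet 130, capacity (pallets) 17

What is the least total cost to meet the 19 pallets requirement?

1480

Use sources in increasing cost order.
Take 11 from S3 at 40 ; need 8 more.
S25 (130): take the remaining 8 ; done.
S26, SL, SC: unused.
Cost = 11×40 + 8×130 = 1480.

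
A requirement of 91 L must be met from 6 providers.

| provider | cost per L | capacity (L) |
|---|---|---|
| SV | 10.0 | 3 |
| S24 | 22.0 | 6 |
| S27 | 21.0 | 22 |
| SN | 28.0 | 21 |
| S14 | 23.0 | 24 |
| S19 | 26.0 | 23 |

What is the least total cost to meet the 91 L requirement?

2138

Fill from the cheapest provider first.
Take 3 from SV at 10.0 — need 88 more.
S27 at 21.0: take all 22 L — 66 still needed.
S24 (22.0): use full 6 — 60 L to go.
S14 at 23.0: take all 24 L — 36 still needed.
Take 23 from S19 at 26.0 — need 13 more.
SN (28.0): take the remaining 13 — done.
Cost = 3×10.0 + 22×21.0 + 6×22.0 + 24×23.0 + 23×26.0 + 13×28.0 = 2138.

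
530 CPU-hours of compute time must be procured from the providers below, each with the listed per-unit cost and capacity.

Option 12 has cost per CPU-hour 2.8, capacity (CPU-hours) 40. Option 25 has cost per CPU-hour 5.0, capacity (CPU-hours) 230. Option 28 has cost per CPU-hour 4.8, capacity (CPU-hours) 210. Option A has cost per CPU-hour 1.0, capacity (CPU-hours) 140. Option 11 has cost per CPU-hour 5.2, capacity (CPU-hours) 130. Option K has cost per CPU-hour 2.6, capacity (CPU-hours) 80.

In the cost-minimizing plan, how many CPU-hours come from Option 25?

Cheapest first:
Option A at 1.0: take all 140 CPU-hours → 390 still needed.
Option K at 2.6: take all 80 CPU-hours → 310 still needed.
Option 12 at 2.8: take all 40 CPU-hours → 270 still needed.
Option 28 (4.8): use full 210 → 60 CPU-hours to go.
Option 25 at 5.0: take 60 of its 230 → requirement met.
Option 11: unused.

60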